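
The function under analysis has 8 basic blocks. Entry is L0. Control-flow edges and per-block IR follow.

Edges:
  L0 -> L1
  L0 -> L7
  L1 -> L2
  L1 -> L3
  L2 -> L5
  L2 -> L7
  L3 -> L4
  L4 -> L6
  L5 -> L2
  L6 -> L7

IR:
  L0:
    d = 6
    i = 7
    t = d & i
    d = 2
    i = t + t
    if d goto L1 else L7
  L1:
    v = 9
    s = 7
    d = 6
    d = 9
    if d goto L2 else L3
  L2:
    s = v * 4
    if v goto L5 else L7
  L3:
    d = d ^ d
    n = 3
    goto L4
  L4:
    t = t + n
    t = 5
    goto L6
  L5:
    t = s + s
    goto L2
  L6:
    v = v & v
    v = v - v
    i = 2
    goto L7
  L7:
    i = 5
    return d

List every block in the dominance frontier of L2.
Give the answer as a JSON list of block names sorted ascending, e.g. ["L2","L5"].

idom tree: L1←L0 L2←L1 L3←L1 L4←L3 L5←L2 L6←L4 L7←L0
Dom∩ at merges:
  L2: preds {L1,L5}: {L0,L1} ∩ {L0,L1,L2,L5} = {L0,L1}; idom=L1
  L7: preds {L0,L2,L6}: {L0} ∩ {L0,L1,L2} ∩ {L0,L1,L3,L4,L6} = {L0}; idom=L0

Frontier:
  L2←L1: walk · to L1
  L2←L5: walk L5→L2 to L1
  L7←L0: walk · to L0
  L7←L2: walk L2→L1 to L0
  L7←L6: walk L6→L4→L3→L1 to L0
  L0: DF=∅
  L1: DF={L7}
  L2: DF={L2,L7}
  L3: DF={L7}
  L4: DF={L7}
  L5: DF={L2}
  L6: DF={L7}
  L7: DF=∅

DF(L2) = ["L2", "L7"]

Answer: ["L2", "L7"]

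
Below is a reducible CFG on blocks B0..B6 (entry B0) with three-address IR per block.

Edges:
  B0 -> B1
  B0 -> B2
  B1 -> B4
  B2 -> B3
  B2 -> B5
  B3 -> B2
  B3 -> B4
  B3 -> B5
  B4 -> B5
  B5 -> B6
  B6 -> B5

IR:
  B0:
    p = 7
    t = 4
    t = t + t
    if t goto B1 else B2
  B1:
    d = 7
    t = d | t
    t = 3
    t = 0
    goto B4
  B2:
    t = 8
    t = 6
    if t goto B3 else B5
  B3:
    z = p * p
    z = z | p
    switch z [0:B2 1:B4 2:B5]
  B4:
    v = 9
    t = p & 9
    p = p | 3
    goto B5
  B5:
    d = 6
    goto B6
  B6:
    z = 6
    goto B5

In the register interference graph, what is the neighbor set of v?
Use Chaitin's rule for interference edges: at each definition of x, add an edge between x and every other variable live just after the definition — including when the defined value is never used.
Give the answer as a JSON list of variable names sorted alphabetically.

Answer: ["p"]

Derivation:
def/use:
  B0: {p,t} / ∅
  B1: {d,t} / {t}
  B2: {t} / ∅
  B3: {z} / {p}
  B4: {p,t,v} / {p}
  B5: {d} / ∅
  B6: {z} / ∅

Liveness:
  B0: in=∅ out={p,t}
  B1: in={p,t} out={p}
  B2: in={p} out={p}
  B3: in={p} out={p}
  B4: in={p} out=∅
  B5: in=∅ out=∅
  B6: in=∅ out=∅

Interfere edges:
  d↔{p,t}
  p↔{d,t,v,z}
  t↔{d,p}
  v↔{p}
  z↔{p}

N(v) = ["p"]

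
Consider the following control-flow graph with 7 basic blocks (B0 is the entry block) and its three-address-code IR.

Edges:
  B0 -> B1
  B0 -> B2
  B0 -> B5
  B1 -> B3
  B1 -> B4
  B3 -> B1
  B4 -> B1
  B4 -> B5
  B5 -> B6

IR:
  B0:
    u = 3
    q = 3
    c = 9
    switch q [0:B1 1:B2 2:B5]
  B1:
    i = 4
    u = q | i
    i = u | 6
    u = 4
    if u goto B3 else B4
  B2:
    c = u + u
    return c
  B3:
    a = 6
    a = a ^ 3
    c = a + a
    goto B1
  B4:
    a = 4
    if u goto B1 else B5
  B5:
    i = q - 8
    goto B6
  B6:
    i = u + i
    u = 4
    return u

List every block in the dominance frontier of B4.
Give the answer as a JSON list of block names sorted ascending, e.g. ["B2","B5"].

idom tree: B1←B0 B2←B0 B3←B1 B4←B1 B5←B0 B6←B5
Dom at joins:
  B1: preds {B0,B3,B4}: {B0} ∩ {B0,B1,B3} ∩ {B0,B1,B4} = {B0}; idom=B0
  B5: preds {B0,B4}: {B0} ∩ {B0,B1,B4} = {B0}; idom=B0

DF walk-up:
  B1←B0: walk · to B0
  B1←B3: walk B3→B1 to B0
  B1←B4: walk B4→B1 to B0
  B5←B0: walk · to B0
  B5←B4: walk B4→B1 to B0
  DF(B0)=∅
  DF(B1)={B1,B5}
  DF(B2)=∅
  DF(B3)={B1}
  DF(B4)={B1,B5}
  DF(B5)=∅
  DF(B6)=∅

DF(B4) = ["B1", "B5"]

Answer: ["B1", "B5"]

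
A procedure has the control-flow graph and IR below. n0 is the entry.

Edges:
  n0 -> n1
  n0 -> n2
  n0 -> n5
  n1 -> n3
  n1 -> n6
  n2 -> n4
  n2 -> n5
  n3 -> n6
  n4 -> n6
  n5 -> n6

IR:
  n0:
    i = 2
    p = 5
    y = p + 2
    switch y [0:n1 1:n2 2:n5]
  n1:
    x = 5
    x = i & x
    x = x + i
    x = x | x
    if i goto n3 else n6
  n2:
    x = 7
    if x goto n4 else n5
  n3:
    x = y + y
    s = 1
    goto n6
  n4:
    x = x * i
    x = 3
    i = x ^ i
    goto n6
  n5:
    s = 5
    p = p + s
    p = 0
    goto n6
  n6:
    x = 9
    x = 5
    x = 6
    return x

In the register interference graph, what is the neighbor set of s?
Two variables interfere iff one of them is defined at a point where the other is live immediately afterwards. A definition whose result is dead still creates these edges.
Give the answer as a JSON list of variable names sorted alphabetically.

Answer: ["p"]

Working:
Per-block:
  n0: {i,p,y} / ∅
  n1: {x} / {i}
  n2: {x} / ∅
  n3: {s,x} / {y}
  n4: {i,x} / {i,x}
  n5: {p,s} / {p}
  n6: {x} / ∅

Liveness:
  n0: in=∅ out={i,p,y}
  n1: in={i,y} out={y}
  n2: in={i,p} out={i,p,x}
  n3: in={y} out=∅
  n4: in={i,x} out=∅
  n5: in={p} out=∅
  n6: in=∅ out=∅

Interference:
  i — {p,x,y}
  p — {i,s,x,y}
  s — {p}
  x — {i,p,y}
  y — {i,p,x}

N(s) = ["p"]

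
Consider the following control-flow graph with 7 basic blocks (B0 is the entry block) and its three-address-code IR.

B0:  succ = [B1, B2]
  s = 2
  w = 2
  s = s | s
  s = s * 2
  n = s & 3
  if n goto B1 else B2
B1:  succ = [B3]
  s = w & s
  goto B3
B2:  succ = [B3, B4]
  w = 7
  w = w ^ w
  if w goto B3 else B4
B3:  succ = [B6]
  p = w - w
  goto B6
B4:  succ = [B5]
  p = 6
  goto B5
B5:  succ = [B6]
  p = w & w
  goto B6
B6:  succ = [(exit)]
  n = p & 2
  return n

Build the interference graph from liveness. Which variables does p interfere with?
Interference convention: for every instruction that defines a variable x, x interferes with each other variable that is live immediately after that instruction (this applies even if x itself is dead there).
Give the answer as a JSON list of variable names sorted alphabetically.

Answer: ["w"]

Working:
Per-block:
  B0 def {n,s,w} use ∅
  B1 def {s} use {s,w}
  B2 def {w} use ∅
  B3 def {p} use {w}
  B4 def {p} use ∅
  B5 def {p} use {w}
  B6 def {n} use {p}

Live sets:
  B0 li=∅ lo={s,w}
  B1 li={s,w} lo={w}
  B2 li=∅ lo={w}
  B3 li={w} lo={p}
  B4 li={w} lo={w}
  B5 li={w} lo={p}
  B6 li={p} lo=∅

Interference:
  n: {s,w}
  p: {w}
  s: {n,w}
  w: {n,p,s}

N(p) = ["w"]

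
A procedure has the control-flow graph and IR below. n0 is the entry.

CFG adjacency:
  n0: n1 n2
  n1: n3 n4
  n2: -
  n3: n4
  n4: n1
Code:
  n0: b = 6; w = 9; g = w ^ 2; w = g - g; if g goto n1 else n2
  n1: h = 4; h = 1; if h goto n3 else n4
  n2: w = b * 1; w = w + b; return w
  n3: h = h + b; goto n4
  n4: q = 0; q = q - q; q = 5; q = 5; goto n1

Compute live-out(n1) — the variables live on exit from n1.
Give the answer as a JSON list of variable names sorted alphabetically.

Block summaries:
  n0: {b,g,w} / ∅
  n1: {h} / ∅
  n2: {w} / {b}
  n3: {h} / {b,h}
  n4: {q} / ∅

Live sets:
  n0 li=∅ lo={b}
  n1 li={b} lo={b,h}
  n2 li={b} lo=∅
  n3 li={b,h} lo={b}
  n4 li={b} lo={b}

live-out(n1) = ["b", "h"]

Answer: ["b", "h"]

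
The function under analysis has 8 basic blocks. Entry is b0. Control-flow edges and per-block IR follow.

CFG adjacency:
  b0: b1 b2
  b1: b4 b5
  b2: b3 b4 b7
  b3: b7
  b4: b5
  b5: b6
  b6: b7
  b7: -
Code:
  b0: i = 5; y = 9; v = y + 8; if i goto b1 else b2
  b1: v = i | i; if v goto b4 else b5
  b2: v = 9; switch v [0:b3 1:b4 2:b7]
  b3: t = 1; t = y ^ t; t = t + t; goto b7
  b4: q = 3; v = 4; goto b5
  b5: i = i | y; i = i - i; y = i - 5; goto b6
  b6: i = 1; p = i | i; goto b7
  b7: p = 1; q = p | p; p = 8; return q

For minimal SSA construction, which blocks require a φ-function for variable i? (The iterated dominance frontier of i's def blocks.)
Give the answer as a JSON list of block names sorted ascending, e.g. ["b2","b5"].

Answer: ["b7"]

Working:
idom tree: b1←b0 b2←b0 b3←b2 b4←b0 b5←b0 b6←b5 b7←b0
Dom∩ at merges:
  b4: preds {b1,b2}: {b0,b1} ∩ {b0,b2} = {b0}; idom=b0
  b5: preds {b1,b4}: {b0,b1} ∩ {b0,b4} = {b0}; idom=b0
  b7: preds {b2,b3,b6}: {b0,b2} ∩ {b0,b2,b3} ∩ {b0,b5,b6} = {b0}; idom=b0

DF derivation:
  b4←b1: walk b1 to b0
  b4←b2: walk b2 to b0
  b5←b1: walk b1 to b0
  b5←b4: walk b4 to b0
  b7←b2: walk b2 to b0
  b7←b3: walk b3→b2 to b0
  b7←b6: walk b6→b5 to b0
  b0 → ∅
  b1 → {b4,b5}
  b2 → {b4,b7}
  b3 → {b7}
  b4 → {b5}
  b5 → {b7}
  b6 → {b7}
  b7 → ∅

φ for i: defs {b0,b5,b6}
  DF⁺ = {b7}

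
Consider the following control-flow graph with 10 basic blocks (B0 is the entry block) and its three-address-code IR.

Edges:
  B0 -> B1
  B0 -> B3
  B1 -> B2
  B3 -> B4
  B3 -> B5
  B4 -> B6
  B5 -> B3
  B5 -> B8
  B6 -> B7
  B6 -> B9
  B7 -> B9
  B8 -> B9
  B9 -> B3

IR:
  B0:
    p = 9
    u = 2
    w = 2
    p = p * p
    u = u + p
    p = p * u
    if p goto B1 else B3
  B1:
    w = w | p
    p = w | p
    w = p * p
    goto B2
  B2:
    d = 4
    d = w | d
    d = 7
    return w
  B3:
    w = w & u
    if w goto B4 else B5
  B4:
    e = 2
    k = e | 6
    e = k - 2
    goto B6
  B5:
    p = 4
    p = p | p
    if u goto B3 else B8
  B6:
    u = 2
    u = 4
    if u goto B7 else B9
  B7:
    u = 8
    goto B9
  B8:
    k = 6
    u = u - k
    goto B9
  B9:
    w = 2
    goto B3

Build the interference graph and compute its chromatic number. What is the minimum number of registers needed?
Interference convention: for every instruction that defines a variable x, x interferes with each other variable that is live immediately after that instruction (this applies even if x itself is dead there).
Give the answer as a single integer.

Per-block:
  B0: def={p,u,w} ue=∅
  B1: def={p,w} ue={p,w}
  B2: def={d} ue={w}
  B3: def={w} ue={u,w}
  B4: def={e,k} ue=∅
  B5: def={p} ue={u}
  B6: def={u} ue=∅
  B7: def={u} ue=∅
  B8: def={k,u} ue={u}
  B9: def={w} ue=∅

Live sets:
  B0: in=∅ out={p,u,w}
  B1: in={p,w} out={w}
  B2: in={w} out=∅
  B3: in={u,w} out={u,w}
  B4: in=∅ out=∅
  B5: in={u,w} out={u,w}
  B6: in=∅ out={u}
  B7: in=∅ out={u}
  B8: in={u} out={u}
  B9: in={u} out={u,w}

Conflict graph:
  d — {w}
  e — ∅
  k — {u}
  p — {u,w}
  u — {k,p,w}
  w — {d,p,u}

Registers:
  {p,u,w} pairwise interfere (3-clique) ⇒ χ ≥ 3
  3-colouring: c0={d,e,u}  c1={k,w}  c2={p}
  χ = 3

Answer: 3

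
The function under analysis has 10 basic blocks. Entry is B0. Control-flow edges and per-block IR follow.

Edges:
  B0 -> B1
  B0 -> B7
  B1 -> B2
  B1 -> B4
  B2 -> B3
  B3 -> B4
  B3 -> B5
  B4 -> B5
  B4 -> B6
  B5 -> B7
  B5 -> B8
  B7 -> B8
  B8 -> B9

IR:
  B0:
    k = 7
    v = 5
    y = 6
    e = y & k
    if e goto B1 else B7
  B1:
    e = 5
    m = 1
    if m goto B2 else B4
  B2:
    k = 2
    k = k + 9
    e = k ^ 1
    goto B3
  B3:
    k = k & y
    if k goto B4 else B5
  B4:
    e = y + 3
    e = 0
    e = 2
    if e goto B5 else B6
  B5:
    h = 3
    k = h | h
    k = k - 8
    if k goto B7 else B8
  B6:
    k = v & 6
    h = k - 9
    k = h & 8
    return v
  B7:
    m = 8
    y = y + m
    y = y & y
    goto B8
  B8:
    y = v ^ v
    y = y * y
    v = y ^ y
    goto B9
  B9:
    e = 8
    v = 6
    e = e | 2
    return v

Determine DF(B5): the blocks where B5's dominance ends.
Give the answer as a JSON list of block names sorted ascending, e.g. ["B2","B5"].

idom tree: B1←B0 B2←B1 B3←B2 B4←B1 B5←B1 B6←B4 B7←B0 B8←B0 B9←B8
Dom at joins:
  B4: preds {B1,B3}: {B0,B1} ∩ {B0,B1,B2,B3} = {B0,B1}; idom=B1
  B5: preds {B3,B4}: {B0,B1,B2,B3} ∩ {B0,B1,B4} = {B0,B1}; idom=B1
  B7: preds {B0,B5}: {B0} ∩ {B0,B1,B5} = {B0}; idom=B0
  B8: preds {B5,B7}: {B0,B1,B5} ∩ {B0,B7} = {B0}; idom=B0

Frontier:
  B4←B1: walk · to B1
  B4←B3: walk B3→B2 to B1
  B5←B3: walk B3→B2 to B1
  B5←B4: walk B4 to B1
  B7←B0: walk · to B0
  B7←B5: walk B5→B1 to B0
  B8←B5: walk B5→B1 to B0
  B8←B7: walk B7 to B0
  DF(B0)=∅
  DF(B1)={B7,B8}
  DF(B2)={B4,B5}
  DF(B3)={B4,B5}
  DF(B4)={B5}
  DF(B5)={B7,B8}
  DF(B6)=∅
  DF(B7)={B8}
  DF(B8)=∅
  DF(B9)=∅

DF(B5) = ["B7", "B8"]

Answer: ["B7", "B8"]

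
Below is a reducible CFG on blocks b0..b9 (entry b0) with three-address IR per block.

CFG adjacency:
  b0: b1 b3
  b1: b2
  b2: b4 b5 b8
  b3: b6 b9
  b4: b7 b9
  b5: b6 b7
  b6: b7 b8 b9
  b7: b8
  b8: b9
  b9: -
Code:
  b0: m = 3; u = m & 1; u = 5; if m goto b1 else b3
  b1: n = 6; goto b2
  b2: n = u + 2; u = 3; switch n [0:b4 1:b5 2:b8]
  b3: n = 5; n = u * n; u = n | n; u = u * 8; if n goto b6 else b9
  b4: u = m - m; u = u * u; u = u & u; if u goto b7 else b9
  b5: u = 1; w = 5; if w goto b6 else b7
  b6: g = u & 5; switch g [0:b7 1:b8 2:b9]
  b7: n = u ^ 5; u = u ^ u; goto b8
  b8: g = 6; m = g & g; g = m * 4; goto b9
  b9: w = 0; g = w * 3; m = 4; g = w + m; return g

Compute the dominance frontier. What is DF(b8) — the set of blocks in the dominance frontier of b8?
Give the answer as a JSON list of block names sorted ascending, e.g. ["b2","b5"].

Answer: ["b9"]

Analysis:
idom tree: b1←b0 b2←b1 b3←b0 b4←b2 b5←b2 b6←b0 b7←b0 b8←b0 b9←b0
Join-block Dom:
  b6: preds {b3,b5}: {b0,b3} ∩ {b0,b1,b2,b5} = {b0}; idom=b0
  b7: preds {b4,b5,b6}: {b0,b1,b2,b4} ∩ {b0,b1,b2,b5} ∩ {b0,b6} = {b0}; idom=b0
  b8: preds {b2,b6,b7}: {b0,b1,b2} ∩ {b0,b6} ∩ {b0,b7} = {b0}; idom=b0
  b9: preds {b3,b4,b6,b8}: {b0,b3} ∩ {b0,b1,b2,b4} ∩ {b0,b6} ∩ {b0,b8} = {b0}; idom=b0

DF walk-up:
  b6←b3: walk b3 to b0
  b6←b5: walk b5→b2→b1 to b0
  b7←b4: walk b4→b2→b1 to b0
  b7←b5: walk b5→b2→b1 to b0
  b7←b6: walk b6 to b0
  b8←b2: walk b2→b1 to b0
  b8←b6: walk b6 to b0
  b8←b7: walk b7 to b0
  b9←b3: walk b3 to b0
  b9←b4: walk b4→b2→b1 to b0
  b9←b6: walk b6 to b0
  b9←b8: walk b8 to b0
  DF(b0)=∅
  DF(b1)={b6,b7,b8,b9}
  DF(b2)={b6,b7,b8,b9}
  DF(b3)={b6,b9}
  DF(b4)={b7,b9}
  DF(b5)={b6,b7}
  DF(b6)={b7,b8,b9}
  DF(b7)={b8}
  DF(b8)={b9}
  DF(b9)=∅

DF(b8) = ["b9"]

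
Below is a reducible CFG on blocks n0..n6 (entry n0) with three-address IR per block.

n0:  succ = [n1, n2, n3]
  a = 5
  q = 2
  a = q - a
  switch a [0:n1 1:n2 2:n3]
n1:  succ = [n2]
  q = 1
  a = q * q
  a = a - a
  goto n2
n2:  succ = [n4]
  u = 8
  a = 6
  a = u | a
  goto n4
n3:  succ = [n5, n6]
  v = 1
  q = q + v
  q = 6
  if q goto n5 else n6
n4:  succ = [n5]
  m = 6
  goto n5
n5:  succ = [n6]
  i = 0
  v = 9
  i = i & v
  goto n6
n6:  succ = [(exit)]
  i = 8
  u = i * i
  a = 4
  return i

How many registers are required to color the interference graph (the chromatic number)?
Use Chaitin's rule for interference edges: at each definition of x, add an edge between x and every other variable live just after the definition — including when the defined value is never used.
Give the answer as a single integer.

Per-block:
  n0: def={a,q} ue=∅
  n1: def={a,q} ue=∅
  n2: def={a,u} ue=∅
  n3: def={q,v} ue={q}
  n4: def={m} ue=∅
  n5: def={i,v} ue=∅
  n6: def={a,i,u} ue=∅

Liveness:
  n0: in=∅ out={q}
  n1: in=∅ out=∅
  n2: in=∅ out=∅
  n3: in={q} out=∅
  n4: in=∅ out=∅
  n5: in=∅ out=∅
  n6: in=∅ out=∅

Conflict graph:
  a: {i,q,u}
  i: {a,u,v}
  m: ∅
  q: {a,v}
  u: {a,i}
  v: {i,q}

Colouring:
  {a,i,u} pairwise interfere (3-clique) ⇒ χ ≥ 3
  3-colouring: R0={a,m,v}  R1={i,q}  R2={u}
  χ = 3

Answer: 3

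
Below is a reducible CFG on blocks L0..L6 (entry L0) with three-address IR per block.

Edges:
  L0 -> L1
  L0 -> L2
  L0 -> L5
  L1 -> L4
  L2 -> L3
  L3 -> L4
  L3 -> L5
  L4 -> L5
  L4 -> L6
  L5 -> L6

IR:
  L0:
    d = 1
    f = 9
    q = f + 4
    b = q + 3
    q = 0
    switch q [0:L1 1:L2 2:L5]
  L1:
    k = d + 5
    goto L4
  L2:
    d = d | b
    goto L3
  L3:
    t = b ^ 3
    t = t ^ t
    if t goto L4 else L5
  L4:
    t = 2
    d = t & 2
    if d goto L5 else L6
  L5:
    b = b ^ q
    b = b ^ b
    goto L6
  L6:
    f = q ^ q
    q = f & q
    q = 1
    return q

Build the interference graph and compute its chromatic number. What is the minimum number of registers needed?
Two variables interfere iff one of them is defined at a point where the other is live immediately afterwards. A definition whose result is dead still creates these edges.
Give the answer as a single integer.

Block summaries:
  L0: {b,d,f,q} / ∅
  L1: {k} / {d}
  L2: {d} / {b,d}
  L3: {t} / {b}
  L4: {d,t} / ∅
  L5: {b} / {b,q}
  L6: {f,q} / {q}

Backward fixpoint:
  live L0: ∅→{b,d,q}
  live L1: {b,d,q}→{b,q}
  live L2: {b,d,q}→{b,q}
  live L3: {b,q}→{b,q}
  live L4: {b,q}→{b,q}
  live L5: {b,q}→{q}
  live L6: {q}→∅

Conflict graph:
  b: {d,k,q,t}
  d: {b,f,q}
  f: {d,q}
  k: {b,q}
  q: {b,d,f,k,t}
  t: {b,q}

Colouring:
  {b,d,q} pairwise interfere (3-clique) ⇒ χ ≥ 3
  3-colouring: R0={q}  R1={b,f}  R2={d,k,t}
  χ = 3

Answer: 3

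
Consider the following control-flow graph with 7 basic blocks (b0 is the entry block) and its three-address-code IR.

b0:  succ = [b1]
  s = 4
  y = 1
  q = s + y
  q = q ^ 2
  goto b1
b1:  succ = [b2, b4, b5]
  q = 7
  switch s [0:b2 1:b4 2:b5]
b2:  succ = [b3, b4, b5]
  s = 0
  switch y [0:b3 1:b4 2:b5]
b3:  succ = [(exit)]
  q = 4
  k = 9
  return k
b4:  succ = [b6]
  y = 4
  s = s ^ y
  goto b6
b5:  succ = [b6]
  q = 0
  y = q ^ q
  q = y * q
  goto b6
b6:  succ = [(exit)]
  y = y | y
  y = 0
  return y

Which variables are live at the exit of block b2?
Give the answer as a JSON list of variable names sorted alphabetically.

Block summaries:
  b0: {q,s,y} / ∅
  b1: {q} / {s}
  b2: {s} / {y}
  b3: {k,q} / ∅
  b4: {s,y} / {s}
  b5: {q,y} / ∅
  b6: {y} / {y}

Live sets:
  b0: in=∅ out={s,y}
  b1: in={s,y} out={s,y}
  b2: in={y} out={s}
  b3: in=∅ out=∅
  b4: in={s} out={y}
  b5: in=∅ out={y}
  b6: in={y} out=∅

live-out(b2) = ["s"]

Answer: ["s"]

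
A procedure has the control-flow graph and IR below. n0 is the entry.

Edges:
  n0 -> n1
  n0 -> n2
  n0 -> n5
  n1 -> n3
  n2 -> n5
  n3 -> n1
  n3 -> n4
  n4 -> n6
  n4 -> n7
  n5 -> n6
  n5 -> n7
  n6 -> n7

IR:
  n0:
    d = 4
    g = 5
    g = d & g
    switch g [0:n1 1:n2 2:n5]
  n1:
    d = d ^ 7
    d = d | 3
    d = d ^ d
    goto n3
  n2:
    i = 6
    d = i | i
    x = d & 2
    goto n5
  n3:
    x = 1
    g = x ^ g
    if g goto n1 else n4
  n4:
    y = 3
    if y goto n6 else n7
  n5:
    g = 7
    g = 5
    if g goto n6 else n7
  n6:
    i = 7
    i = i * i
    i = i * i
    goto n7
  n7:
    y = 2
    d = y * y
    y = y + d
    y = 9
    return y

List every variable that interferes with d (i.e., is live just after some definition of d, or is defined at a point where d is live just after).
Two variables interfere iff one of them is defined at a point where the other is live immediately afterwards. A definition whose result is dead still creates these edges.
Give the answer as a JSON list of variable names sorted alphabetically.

Answer: ["g", "x", "y"]

Analysis:
def/use:
  n0: {d,g} / ∅
  n1: {d} / {d}
  n2: {d,i,x} / ∅
  n3: {g,x} / {g}
  n4: {y} / ∅
  n5: {g} / ∅
  n6: {i} / ∅
  n7: {d,y} / ∅

Backward fixpoint:
  n0: in=∅ out={d,g}
  n1: in={d,g} out={d,g}
  n2: in=∅ out=∅
  n3: in={d,g} out={d,g}
  n4: in=∅ out=∅
  n5: in=∅ out=∅
  n6: in=∅ out=∅
  n7: in=∅ out=∅

Interference:
  d — {g,x,y}
  g — {d,x}
  i — ∅
  x — {d,g}
  y — {d}

N(d) = ["g", "x", "y"]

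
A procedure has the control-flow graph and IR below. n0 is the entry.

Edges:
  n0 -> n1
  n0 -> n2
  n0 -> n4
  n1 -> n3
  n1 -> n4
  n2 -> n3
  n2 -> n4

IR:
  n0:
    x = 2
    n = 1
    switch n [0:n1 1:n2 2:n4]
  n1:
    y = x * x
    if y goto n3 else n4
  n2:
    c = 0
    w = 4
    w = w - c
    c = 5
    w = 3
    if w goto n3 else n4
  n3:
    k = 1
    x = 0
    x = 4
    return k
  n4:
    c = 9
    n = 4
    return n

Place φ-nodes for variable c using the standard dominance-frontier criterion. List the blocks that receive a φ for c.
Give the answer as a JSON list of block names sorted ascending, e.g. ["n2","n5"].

idom tree: n1←n0 n2←n0 n3←n0 n4←n0
Join-block Dom:
  n3: preds {n1,n2}: {n0,n1} ∩ {n0,n2} = {n0}; idom=n0
  n4: preds {n0,n1,n2}: {n0} ∩ {n0,n1} ∩ {n0,n2} = {n0}; idom=n0

Frontier:
  join n3 pred n1: n1 stop@n0
  join n3 pred n2: n2 stop@n0
  join n4 pred n0: · stop@n0
  join n4 pred n1: n1 stop@n0
  join n4 pred n2: n2 stop@n0
  DF(n0)=∅
  DF(n1)={n3,n4}
  DF(n2)={n3,n4}
  DF(n3)=∅
  DF(n4)=∅

φ for c: defs {n2,n4}
  DF⁺ = {n3,n4}

Answer: ["n3", "n4"]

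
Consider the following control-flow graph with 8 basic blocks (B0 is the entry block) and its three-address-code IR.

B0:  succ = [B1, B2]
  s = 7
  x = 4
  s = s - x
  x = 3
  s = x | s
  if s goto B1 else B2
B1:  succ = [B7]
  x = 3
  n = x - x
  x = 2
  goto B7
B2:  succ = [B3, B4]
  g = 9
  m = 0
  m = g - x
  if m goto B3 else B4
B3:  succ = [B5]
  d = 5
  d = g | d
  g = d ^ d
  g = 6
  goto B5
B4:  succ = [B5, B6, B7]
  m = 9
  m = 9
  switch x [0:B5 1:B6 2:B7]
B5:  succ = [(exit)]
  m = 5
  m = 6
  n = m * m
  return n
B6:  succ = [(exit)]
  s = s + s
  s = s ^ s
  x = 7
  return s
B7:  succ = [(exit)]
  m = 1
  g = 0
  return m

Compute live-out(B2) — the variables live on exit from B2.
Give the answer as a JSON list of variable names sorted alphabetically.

Answer: ["g", "s", "x"]

Derivation:
def/use:
  B0 def {s,x} use ∅
  B1 def {n,x} use ∅
  B2 def {g,m} use {x}
  B3 def {d,g} use {g}
  B4 def {m} use {x}
  B5 def {m,n} use ∅
  B6 def {s,x} use {s}
  B7 def {g,m} use ∅

Live sets:
  B0 li=∅ lo={s,x}
  B1 li=∅ lo=∅
  B2 li={s,x} lo={g,s,x}
  B3 li={g} lo=∅
  B4 li={s,x} lo={s}
  B5 li=∅ lo=∅
  B6 li={s} lo=∅
  B7 li=∅ lo=∅

live-out(B2) = ["g", "s", "x"]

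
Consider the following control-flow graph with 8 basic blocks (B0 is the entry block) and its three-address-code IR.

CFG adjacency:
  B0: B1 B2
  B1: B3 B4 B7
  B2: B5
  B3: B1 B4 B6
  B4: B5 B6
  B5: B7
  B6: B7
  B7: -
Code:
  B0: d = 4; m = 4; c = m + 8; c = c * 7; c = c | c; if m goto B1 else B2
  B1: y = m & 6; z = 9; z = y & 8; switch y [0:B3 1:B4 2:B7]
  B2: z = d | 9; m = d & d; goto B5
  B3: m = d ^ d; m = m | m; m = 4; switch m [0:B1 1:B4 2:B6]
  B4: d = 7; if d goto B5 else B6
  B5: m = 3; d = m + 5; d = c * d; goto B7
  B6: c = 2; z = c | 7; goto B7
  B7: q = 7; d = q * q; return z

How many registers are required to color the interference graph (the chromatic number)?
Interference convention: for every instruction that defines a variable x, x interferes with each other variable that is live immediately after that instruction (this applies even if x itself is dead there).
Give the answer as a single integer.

Block summaries:
  B0: {c,d,m} / ∅
  B1: {y,z} / {m}
  B2: {m,z} / {d}
  B3: {m} / {d}
  B4: {d} / ∅
  B5: {d,m} / {c}
  B6: {c,z} / ∅
  B7: {d,q} / {z}

Liveness:
  live B0: ∅→{c,d,m}
  live B1: {c,d,m}→{c,d,z}
  live B2: {c,d}→{c,z}
  live B3: {c,d,z}→{c,d,m,z}
  live B4: {c,z}→{c,z}
  live B5: {c,z}→{z}
  live B6: ∅→{z}
  live B7: {z}→∅

Interfere edges:
  c — {d,m,y,z}
  d — {c,m,y,z}
  m — {c,d,z}
  q — {z}
  y — {c,d,z}
  z — {c,d,m,q,y}

Colouring:
  lower bound: {c,d,m,z} mutually conflict ⇒ χ ≥ 4
  4-colouring: c0={z}  c1={c,q}  c2={d}  c3={m,y}
  χ = 4

Answer: 4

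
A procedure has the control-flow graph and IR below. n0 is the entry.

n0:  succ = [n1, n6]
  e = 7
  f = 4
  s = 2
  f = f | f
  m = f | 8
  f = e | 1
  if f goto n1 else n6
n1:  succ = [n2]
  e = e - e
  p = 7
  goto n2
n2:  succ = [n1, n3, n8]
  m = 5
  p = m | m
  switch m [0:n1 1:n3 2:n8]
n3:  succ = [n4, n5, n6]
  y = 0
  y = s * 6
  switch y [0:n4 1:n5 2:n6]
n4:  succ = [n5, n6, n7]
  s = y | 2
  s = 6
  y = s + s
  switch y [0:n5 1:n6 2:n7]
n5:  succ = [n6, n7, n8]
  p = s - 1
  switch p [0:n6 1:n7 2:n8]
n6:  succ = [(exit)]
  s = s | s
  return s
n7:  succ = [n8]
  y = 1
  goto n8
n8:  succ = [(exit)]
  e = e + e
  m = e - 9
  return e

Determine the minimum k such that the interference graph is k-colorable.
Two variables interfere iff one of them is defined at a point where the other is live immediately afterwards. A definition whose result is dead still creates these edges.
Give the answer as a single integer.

Answer: 4

Analysis:
Per-block:
  n0: {e,f,m,s} / ∅
  n1: {e,p} / {e}
  n2: {m,p} / ∅
  n3: {y} / {s}
  n4: {s,y} / {y}
  n5: {p} / {s}
  n6: {s} / {s}
  n7: {y} / ∅
  n8: {e,m} / {e}

Liveness:
  n0: in=∅ out={e,s}
  n1: in={e,s} out={e,s}
  n2: in={e,s} out={e,s}
  n3: in={e,s} out={e,s,y}
  n4: in={e,y} out={e,s}
  n5: in={e,s} out={e,s}
  n6: in={s} out=∅
  n7: in={e} out={e}
  n8: in={e} out=∅

Interfere edges:
  e — {f,m,p,s,y}
  f — {e,s}
  m — {e,p,s}
  p — {e,m,s}
  s — {e,f,m,p,y}
  y — {e,s}

Registers:
  clique {e,m,p,s} ⇒ need ≥ 4
  assign e→r0 f→r2 m→r2 p→r3 s→r1 y→r2 — no edge inside a register ⇒ χ ≤ 4
  χ = 4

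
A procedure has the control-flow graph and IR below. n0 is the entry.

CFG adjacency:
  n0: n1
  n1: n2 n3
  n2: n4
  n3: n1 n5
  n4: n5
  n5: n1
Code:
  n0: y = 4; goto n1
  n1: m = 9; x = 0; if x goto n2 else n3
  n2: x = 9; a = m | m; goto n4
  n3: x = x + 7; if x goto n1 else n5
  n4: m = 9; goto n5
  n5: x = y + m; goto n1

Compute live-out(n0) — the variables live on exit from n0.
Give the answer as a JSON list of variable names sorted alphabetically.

Block summaries:
  n0: def={y} ue=∅
  n1: def={m,x} ue=∅
  n2: def={a,x} ue={m}
  n3: def={x} ue={x}
  n4: def={m} ue=∅
  n5: def={x} ue={m,y}

Liveness:
  live n0: ∅→{y}
  live n1: {y}→{m,x,y}
  live n2: {m,y}→{y}
  live n3: {m,x,y}→{m,y}
  live n4: {y}→{m,y}
  live n5: {m,y}→{y}

live-out(n0) = ["y"]

Answer: ["y"]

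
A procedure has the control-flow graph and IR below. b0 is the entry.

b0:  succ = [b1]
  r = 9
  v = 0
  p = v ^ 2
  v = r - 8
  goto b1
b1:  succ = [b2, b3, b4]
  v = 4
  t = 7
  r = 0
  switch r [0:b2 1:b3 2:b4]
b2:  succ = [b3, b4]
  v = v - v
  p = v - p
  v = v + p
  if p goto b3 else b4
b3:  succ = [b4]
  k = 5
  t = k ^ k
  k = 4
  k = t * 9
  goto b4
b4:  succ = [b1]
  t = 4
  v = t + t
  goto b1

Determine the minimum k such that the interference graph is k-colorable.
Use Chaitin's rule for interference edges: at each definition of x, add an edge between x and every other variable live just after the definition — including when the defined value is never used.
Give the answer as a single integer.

Answer: 3

Derivation:
def/use:
  b0 def {p,r,v} use ∅
  b1 def {r,t,v} use ∅
  b2 def {p,v} use {p,v}
  b3 def {k,t} use ∅
  b4 def {t,v} use ∅

Liveness:
  live b0: ∅→{p}
  live b1: {p}→{p,v}
  live b2: {p,v}→{p}
  live b3: {p}→{p}
  live b4: {p}→{p}

Interference:
  k — {p,t}
  p — {k,r,t,v}
  r — {p,v}
  t — {k,p,v}
  v — {p,r,t}

Chromatic number:
  clique {k,p,t} ⇒ need ≥ 3
  3-colouring: R0={p}  R1={r,t}  R2={k,v}
  χ = 3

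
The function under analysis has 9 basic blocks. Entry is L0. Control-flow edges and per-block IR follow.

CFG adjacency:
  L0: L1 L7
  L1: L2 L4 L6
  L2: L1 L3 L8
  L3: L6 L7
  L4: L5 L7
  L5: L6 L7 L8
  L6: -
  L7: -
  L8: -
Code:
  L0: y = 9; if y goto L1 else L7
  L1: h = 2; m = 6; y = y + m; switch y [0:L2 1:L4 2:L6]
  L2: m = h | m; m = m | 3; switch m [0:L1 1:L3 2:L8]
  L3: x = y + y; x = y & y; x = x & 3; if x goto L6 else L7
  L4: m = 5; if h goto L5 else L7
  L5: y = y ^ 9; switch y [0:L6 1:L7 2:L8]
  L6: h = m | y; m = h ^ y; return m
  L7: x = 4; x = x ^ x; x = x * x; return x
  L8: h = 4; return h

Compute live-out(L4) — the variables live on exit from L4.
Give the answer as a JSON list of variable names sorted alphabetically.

Block summaries:
  L0: def={y} ue=∅
  L1: def={h,m,y} ue={y}
  L2: def={m} ue={h,m}
  L3: def={x} ue={y}
  L4: def={m} ue={h}
  L5: def={y} ue={y}
  L6: def={h,m} ue={m,y}
  L7: def={x} ue=∅
  L8: def={h} ue=∅

Backward fixpoint:
  L0 li=∅ lo={y}
  L1 li={y} lo={h,m,y}
  L2 li={h,m,y} lo={m,y}
  L3 li={m,y} lo={m,y}
  L4 li={h,y} lo={m,y}
  L5 li={m,y} lo={m,y}
  L6 li={m,y} lo=∅
  L7 li=∅ lo=∅
  L8 li=∅ lo=∅

live-out(L4) = ["m", "y"]

Answer: ["m", "y"]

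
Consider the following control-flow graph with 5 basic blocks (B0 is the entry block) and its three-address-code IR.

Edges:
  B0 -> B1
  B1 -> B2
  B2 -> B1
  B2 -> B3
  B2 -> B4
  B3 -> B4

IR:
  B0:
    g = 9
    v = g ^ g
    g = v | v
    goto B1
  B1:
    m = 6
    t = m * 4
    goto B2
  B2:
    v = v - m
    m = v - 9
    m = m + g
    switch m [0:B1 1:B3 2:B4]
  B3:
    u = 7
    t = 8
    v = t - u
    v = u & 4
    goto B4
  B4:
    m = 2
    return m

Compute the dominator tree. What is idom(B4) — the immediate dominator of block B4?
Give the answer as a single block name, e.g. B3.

Answer: B2

Working:
idom tree: B1←B0 B2←B1 B3←B2 B4←B2
Dom at joins:
  B1: preds {B0,B2}: {B0} ∩ {B0,B1,B2} = {B0}; idom=B0
  B4: preds {B2,B3}: {B0,B1,B2} ∩ {B0,B1,B2,B3} = {B0,B1,B2}; idom=B2

idom(B4) = B2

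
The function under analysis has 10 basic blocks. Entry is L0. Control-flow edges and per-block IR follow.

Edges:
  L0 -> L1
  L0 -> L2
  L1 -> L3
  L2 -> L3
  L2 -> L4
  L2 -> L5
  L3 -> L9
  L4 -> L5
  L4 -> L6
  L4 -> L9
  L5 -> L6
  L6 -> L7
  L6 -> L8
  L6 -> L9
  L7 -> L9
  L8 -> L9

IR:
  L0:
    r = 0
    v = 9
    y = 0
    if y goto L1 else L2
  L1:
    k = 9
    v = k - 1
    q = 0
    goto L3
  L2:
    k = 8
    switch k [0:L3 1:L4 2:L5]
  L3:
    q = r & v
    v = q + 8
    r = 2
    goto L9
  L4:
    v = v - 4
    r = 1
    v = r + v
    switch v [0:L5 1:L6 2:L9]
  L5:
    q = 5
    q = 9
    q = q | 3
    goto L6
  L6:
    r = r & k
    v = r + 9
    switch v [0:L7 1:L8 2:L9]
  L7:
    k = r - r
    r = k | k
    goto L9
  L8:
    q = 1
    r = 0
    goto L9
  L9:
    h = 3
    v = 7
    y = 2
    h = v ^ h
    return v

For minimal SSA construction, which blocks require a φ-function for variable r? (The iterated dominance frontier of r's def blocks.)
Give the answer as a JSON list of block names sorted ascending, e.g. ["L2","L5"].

Answer: ["L5", "L6", "L9"]

Working:
idom tree: L1←L0 L2←L0 L3←L0 L4←L2 L5←L2 L6←L2 L7←L6 L8←L6 L9←L0
Dom at joins:
  L3: preds {L1,L2}: {L0,L1} ∩ {L0,L2} = {L0}; idom=L0
  L5: preds {L2,L4}: {L0,L2} ∩ {L0,L2,L4} = {L0,L2}; idom=L2
  L6: preds {L4,L5}: {L0,L2,L4} ∩ {L0,L2,L5} = {L0,L2}; idom=L2
  L9: preds {L3,L4,L6,L7,L8}: {L0,L3} ∩ {L0,L2,L4} ∩ {L0,L2,L6} ∩ {L0,L2,L6,L7} ∩ {L0,L2,L6,L8} = {L0}; idom=L0

DF derivation:
  L3←L1: walk L1 to L0
  L3←L2: walk L2 to L0
  L5←L2: walk · to L2
  L5←L4: walk L4 to L2
  L6←L4: walk L4 to L2
  L6←L5: walk L5 to L2
  L9←L3: walk L3 to L0
  L9←L4: walk L4→L2 to L0
  L9←L6: walk L6→L2 to L0
  L9←L7: walk L7→L6→L2 to L0
  L9←L8: walk L8→L6→L2 to L0
  L0: DF=∅
  L1: DF={L3}
  L2: DF={L3,L9}
  L3: DF={L9}
  L4: DF={L5,L6,L9}
  L5: DF={L6}
  L6: DF={L9}
  L7: DF={L9}
  L8: DF={L9}
  L9: DF=∅

φ for r: defs {L0,L3,L4,L6,L7,L8}
  DF⁺ = {L5,L6,L9}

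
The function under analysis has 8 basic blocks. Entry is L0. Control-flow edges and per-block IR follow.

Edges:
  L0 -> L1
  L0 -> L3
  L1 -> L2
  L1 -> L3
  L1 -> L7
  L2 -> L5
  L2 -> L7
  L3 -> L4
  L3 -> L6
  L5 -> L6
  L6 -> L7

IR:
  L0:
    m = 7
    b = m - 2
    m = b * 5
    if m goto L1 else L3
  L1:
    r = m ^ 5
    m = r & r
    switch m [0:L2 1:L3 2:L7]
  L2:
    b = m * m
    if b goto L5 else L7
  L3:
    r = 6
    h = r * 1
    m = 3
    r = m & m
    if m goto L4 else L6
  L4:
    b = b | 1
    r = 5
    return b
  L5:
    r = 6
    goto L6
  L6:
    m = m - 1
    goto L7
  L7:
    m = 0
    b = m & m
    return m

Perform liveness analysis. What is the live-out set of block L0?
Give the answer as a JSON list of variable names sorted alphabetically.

Answer: ["b", "m"]

Derivation:
Block summaries:
  L0: {b,m} / ∅
  L1: {m,r} / {m}
  L2: {b} / {m}
  L3: {h,m,r} / ∅
  L4: {b,r} / {b}
  L5: {r} / ∅
  L6: {m} / {m}
  L7: {b,m} / ∅

Liveness:
  L0 li=∅ lo={b,m}
  L1 li={b,m} lo={b,m}
  L2 li={m} lo={m}
  L3 li={b} lo={b,m}
  L4 li={b} lo=∅
  L5 li={m} lo={m}
  L6 li={m} lo=∅
  L7 li=∅ lo=∅

live-out(L0) = ["b", "m"]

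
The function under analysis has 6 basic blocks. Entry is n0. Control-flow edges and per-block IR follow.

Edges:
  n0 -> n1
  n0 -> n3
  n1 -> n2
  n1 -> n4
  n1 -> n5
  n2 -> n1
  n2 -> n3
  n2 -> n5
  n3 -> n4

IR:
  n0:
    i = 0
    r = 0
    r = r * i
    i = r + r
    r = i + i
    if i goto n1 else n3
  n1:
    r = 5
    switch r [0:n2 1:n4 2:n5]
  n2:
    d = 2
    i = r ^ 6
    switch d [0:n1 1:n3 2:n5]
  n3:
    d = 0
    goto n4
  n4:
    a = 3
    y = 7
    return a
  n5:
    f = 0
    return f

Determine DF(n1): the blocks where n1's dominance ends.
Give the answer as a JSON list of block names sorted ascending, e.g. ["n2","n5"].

Answer: ["n1", "n3", "n4"]

Derivation:
idom tree: n1←n0 n2←n1 n3←n0 n4←n0 n5←n1
Join-block Dom:
  n1: preds {n0,n2}: {n0} ∩ {n0,n1,n2} = {n0}; idom=n0
  n3: preds {n0,n2}: {n0} ∩ {n0,n1,n2} = {n0}; idom=n0
  n4: preds {n1,n3}: {n0,n1} ∩ {n0,n3} = {n0}; idom=n0
  n5: preds {n1,n2}: {n0,n1} ∩ {n0,n1,n2} = {n0,n1}; idom=n1

DF walk-up:
  join n1 pred n0: · stop@n0
  join n1 pred n2: n2→n1 stop@n0
  join n3 pred n0: · stop@n0
  join n3 pred n2: n2→n1 stop@n0
  join n4 pred n1: n1 stop@n0
  join n4 pred n3: n3 stop@n0
  join n5 pred n1: · stop@n1
  join n5 pred n2: n2 stop@n1
  n0: DF=∅
  n1: DF={n1,n3,n4}
  n2: DF={n1,n3,n5}
  n3: DF={n4}
  n4: DF=∅
  n5: DF=∅

DF(n1) = ["n1", "n3", "n4"]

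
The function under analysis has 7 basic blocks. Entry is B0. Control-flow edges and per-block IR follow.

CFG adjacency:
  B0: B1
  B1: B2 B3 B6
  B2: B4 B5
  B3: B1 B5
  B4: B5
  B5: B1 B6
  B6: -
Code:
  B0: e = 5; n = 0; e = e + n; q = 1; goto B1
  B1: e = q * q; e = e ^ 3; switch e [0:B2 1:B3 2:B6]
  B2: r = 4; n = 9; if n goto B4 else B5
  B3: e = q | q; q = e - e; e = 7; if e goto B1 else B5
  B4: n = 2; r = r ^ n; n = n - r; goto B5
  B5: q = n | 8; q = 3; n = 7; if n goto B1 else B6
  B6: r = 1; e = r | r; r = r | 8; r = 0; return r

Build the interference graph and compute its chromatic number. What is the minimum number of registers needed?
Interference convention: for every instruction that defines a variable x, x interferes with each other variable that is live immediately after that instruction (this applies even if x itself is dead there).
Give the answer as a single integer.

def/use:
  B0 def {e,n,q} use ∅
  B1 def {e} use {q}
  B2 def {n,r} use ∅
  B3 def {e,q} use {q}
  B4 def {n,r} use {r}
  B5 def {n,q} use {n}
  B6 def {e,r} use ∅

Live sets:
  B0 li=∅ lo={n,q}
  B1 li={n,q} lo={n,q}
  B2 li=∅ lo={n,r}
  B3 li={n,q} lo={n,q}
  B4 li={r} lo={n}
  B5 li={n} lo={n,q}
  B6 li=∅ lo=∅

Interfere edges:
  e: {n,q,r}
  n: {e,q,r}
  q: {e,n}
  r: {e,n}

Registers:
  clique {e,n,q} ⇒ need ≥ 3
  assign e→c0 n→c1 q→c2 r→c2 — no edge inside a register ⇒ χ ≤ 3
  χ = 3

Answer: 3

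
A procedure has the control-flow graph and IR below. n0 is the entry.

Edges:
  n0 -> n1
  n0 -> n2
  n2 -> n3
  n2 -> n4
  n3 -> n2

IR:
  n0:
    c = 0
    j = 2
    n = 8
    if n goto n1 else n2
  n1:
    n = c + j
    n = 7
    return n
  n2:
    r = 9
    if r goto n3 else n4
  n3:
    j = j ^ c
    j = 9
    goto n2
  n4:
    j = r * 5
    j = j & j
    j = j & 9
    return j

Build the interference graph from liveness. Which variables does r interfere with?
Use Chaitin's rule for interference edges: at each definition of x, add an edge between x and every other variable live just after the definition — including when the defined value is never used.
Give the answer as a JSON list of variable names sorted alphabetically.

Per-block:
  n0: def={c,j,n} ue=∅
  n1: def={n} ue={c,j}
  n2: def={r} ue=∅
  n3: def={j} ue={c,j}
  n4: def={j} ue={r}

Liveness:
  n0 li=∅ lo={c,j}
  n1 li={c,j} lo=∅
  n2 li={c,j} lo={c,j,r}
  n3 li={c,j} lo={c,j}
  n4 li={r} lo=∅

Interference:
  c↔{j,n,r}
  j↔{c,n,r}
  n↔{c,j}
  r↔{c,j}

N(r) = ["c", "j"]

Answer: ["c", "j"]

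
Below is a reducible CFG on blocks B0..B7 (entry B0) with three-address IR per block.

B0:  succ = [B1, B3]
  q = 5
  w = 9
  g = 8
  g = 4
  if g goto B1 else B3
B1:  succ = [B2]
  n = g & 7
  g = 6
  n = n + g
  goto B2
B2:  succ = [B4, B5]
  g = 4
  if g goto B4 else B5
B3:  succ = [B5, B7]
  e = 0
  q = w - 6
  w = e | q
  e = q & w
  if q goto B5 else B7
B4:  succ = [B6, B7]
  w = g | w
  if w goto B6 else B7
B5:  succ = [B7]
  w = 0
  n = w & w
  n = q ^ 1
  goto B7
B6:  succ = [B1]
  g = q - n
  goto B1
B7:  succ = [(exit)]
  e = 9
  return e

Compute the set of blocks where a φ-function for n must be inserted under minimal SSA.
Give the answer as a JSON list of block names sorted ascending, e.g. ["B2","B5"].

idom tree: B1←B0 B2←B1 B3←B0 B4←B2 B5←B0 B6←B4 B7←B0
Dom∩ at merges:
  B1: preds {B0,B6}: {B0} ∩ {B0,B1,B2,B4,B6} = {B0}; idom=B0
  B5: preds {B2,B3}: {B0,B1,B2} ∩ {B0,B3} = {B0}; idom=B0
  B7: preds {B3,B4,B5}: {B0,B3} ∩ {B0,B1,B2,B4} ∩ {B0,B5} = {B0}; idom=B0

DF walk-up:
  B1←B0: walk · to B0
  B1←B6: walk B6→B4→B2→B1 to B0
  B5←B2: walk B2→B1 to B0
  B5←B3: walk B3 to B0
  B7←B3: walk B3 to B0
  B7←B4: walk B4→B2→B1 to B0
  B7←B5: walk B5 to B0
  B0: DF=∅
  B1: DF={B1,B5,B7}
  B2: DF={B1,B5,B7}
  B3: DF={B5,B7}
  B4: DF={B1,B7}
  B5: DF={B7}
  B6: DF={B1}
  B7: DF=∅

φ for n: defs {B1,B5}
  DF⁺ = {B1,B5,B7}

Answer: ["B1", "B5", "B7"]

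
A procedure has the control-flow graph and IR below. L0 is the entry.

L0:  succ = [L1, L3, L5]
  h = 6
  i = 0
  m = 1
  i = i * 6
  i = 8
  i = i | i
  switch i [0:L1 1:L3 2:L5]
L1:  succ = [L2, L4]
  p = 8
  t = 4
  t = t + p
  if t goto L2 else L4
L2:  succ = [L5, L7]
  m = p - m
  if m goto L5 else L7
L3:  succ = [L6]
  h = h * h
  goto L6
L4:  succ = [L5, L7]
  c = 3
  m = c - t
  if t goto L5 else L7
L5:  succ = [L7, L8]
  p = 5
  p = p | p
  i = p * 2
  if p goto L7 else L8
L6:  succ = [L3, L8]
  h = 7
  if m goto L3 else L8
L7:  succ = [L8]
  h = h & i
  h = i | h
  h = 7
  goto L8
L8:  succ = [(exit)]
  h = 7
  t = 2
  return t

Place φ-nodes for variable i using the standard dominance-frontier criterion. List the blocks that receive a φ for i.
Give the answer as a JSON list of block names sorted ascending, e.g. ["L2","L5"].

idom tree: L1←L0 L2←L1 L3←L0 L4←L1 L5←L0 L6←L3 L7←L0 L8←L0
Dom at joins:
  L3: preds {L0,L6}: {L0} ∩ {L0,L3,L6} = {L0}; idom=L0
  L5: preds {L0,L2,L4}: {L0} ∩ {L0,L1,L2} ∩ {L0,L1,L4} = {L0}; idom=L0
  L7: preds {L2,L4,L5}: {L0,L1,L2} ∩ {L0,L1,L4} ∩ {L0,L5} = {L0}; idom=L0
  L8: preds {L5,L6,L7}: {L0,L5} ∩ {L0,L3,L6} ∩ {L0,L7} = {L0}; idom=L0

Frontier:
  join L3 pred L0: · stop@L0
  join L3 pred L6: L6→L3 stop@L0
  join L5 pred L0: · stop@L0
  join L5 pred L2: L2→L1 stop@L0
  join L5 pred L4: L4→L1 stop@L0
  join L7 pred L2: L2→L1 stop@L0
  join L7 pred L4: L4→L1 stop@L0
  join L7 pred L5: L5 stop@L0
  join L8 pred L5: L5 stop@L0
  join L8 pred L6: L6→L3 stop@L0
  join L8 pred L7: L7 stop@L0
  L0: DF=∅
  L1: DF={L5,L7}
  L2: DF={L5,L7}
  L3: DF={L3,L8}
  L4: DF={L5,L7}
  L5: DF={L7,L8}
  L6: DF={L3,L8}
  L7: DF={L8}
  L8: DF=∅

φ for i: defs {L0,L5}
  DF⁺ = {L7,L8}

Answer: ["L7", "L8"]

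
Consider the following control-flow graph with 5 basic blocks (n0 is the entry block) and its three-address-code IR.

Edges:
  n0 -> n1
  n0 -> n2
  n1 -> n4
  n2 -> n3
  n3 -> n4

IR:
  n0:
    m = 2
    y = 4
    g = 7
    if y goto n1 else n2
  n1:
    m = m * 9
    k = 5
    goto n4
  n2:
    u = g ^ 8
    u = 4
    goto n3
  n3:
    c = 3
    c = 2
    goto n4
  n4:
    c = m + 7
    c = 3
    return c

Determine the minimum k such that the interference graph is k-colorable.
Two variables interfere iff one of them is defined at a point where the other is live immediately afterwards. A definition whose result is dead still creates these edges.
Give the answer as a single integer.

Answer: 3

Derivation:
Per-block:
  n0 def {g,m,y} use ∅
  n1 def {k,m} use {m}
  n2 def {u} use {g}
  n3 def {c} use ∅
  n4 def {c} use {m}

Live sets:
  live n0: ∅→{g,m}
  live n1: {m}→{m}
  live n2: {g,m}→{m}
  live n3: {m}→{m}
  live n4: {m}→∅

Conflict graph:
  c: {m}
  g: {m,y}
  k: {m}
  m: {c,g,k,u,y}
  u: {m}
  y: {g,m}

Registers:
  {g,m,y} pairwise interfere (3-clique) ⇒ χ ≥ 3
  3-colouring: c0={m}  c1={c,g,k,u}  c2={y}
  χ = 3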